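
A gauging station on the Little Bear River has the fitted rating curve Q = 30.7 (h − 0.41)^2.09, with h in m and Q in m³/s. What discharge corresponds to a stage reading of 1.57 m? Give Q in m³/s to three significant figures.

Q = 30.7 × (1.57 − 0.41)^2.09 = 30.7 × 1.16^2.09 = 41.87 m³/s

41.9 m³/s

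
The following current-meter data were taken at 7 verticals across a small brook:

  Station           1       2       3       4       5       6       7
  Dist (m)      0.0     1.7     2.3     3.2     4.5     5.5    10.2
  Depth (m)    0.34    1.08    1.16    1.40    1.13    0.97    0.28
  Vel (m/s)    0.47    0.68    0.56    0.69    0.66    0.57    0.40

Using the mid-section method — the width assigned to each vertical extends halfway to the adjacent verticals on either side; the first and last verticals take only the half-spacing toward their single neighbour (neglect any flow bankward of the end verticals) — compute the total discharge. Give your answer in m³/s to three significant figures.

5.23 m³/s

w_1 = (1.7 − 0.0)/2 = 0.85 m; q_1 = 0.47 × 0.34 × 0.85 = 0.1358 m³/s
w_2 = (2.3 − 0.0)/2 = 1.15 m; q_2 = 0.68 × 1.08 × 1.15 = 0.8446 m³/s
w_3 = (3.2 − 1.7)/2 = 0.75 m; q_3 = 0.56 × 1.16 × 0.75 = 0.4872 m³/s
w_4 = (4.5 − 2.3)/2 = 1.1 m; q_4 = 0.69 × 1.40 × 1.1 = 1.063 m³/s
w_5 = (5.5 − 3.2)/2 = 1.15 m; q_5 = 0.66 × 1.13 × 1.15 = 0.8577 m³/s
w_6 = (10.2 − 4.5)/2 = 2.85 m; q_6 = 0.57 × 0.97 × 2.85 = 1.576 m³/s
w_7 = (10.2 − 5.5)/2 = 2.35 m; q_7 = 0.40 × 0.28 × 2.35 = 0.2632 m³/s
Q = Σ qᵢ = 5.227 m³/s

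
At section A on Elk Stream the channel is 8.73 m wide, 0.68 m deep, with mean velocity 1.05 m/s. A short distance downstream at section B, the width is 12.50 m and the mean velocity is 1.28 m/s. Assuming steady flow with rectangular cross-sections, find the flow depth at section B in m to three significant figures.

Q = A₁V₁ = (8.73×0.68) × 1.05 = 6.233 m³/s
d₂ = Q/(b₂ V₂) = 6.233/(12.50×1.28) = 0.3896 m

0.390 m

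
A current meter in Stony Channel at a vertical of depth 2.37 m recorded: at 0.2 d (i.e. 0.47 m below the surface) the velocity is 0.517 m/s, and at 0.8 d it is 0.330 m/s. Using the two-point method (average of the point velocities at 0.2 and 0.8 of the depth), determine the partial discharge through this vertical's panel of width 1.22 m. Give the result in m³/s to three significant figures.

1.22 m³/s

v̄ = (0.517 + 0.330) / 2 = 0.4235 m/s
q = v̄ × d × w = 0.4235 × 2.37 × 1.22 = 1.225 m³/s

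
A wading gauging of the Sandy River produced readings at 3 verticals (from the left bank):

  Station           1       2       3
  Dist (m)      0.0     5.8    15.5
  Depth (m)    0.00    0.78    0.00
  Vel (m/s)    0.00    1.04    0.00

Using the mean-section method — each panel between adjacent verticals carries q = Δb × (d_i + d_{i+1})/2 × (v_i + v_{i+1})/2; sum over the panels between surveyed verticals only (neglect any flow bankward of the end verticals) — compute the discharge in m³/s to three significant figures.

Panel 1-2: Δb = 5.8 m, d̄ = (0.00+0.78)/2 = 0.39, v̄ = (0.00+1.04)/2 = 0.52 → q = 5.8×0.39×0.52 = 1.176 m³/s
Panel 2-3: Δb = 9.7 m, d̄ = (0.78+0.00)/2 = 0.39, v̄ = (1.04+0.00)/2 = 0.52 → q = 9.7×0.39×0.52 = 1.967 m³/s
Q = Σ q = 3.143 m³/s

3.14 m³/s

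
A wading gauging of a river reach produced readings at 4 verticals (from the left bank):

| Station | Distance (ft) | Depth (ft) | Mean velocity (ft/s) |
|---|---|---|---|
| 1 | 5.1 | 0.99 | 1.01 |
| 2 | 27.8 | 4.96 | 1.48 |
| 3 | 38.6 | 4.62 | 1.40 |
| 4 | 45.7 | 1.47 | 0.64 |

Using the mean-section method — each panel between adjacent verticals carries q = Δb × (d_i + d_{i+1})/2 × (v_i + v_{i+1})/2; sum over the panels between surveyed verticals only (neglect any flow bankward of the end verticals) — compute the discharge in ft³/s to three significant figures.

181 ft³/s

Panel 1-2: Δb = 22.7 ft, d̄ = (0.99+4.96)/2 = 2.975, v̄ = (1.01+1.48)/2 = 1.245 → q = 22.7×2.975×1.245 = 84.08 ft³/s
Panel 2-3: Δb = 10.8 ft, d̄ = (4.96+4.62)/2 = 4.79, v̄ = (1.48+1.40)/2 = 1.44 → q = 10.8×4.79×1.44 = 74.49 ft³/s
Panel 3-4: Δb = 7.1 ft, d̄ = (4.62+1.47)/2 = 3.045, v̄ = (1.40+0.64)/2 = 1.02 → q = 7.1×3.045×1.02 = 22.05 ft³/s
Q = Σ q = 180.6 ft³/s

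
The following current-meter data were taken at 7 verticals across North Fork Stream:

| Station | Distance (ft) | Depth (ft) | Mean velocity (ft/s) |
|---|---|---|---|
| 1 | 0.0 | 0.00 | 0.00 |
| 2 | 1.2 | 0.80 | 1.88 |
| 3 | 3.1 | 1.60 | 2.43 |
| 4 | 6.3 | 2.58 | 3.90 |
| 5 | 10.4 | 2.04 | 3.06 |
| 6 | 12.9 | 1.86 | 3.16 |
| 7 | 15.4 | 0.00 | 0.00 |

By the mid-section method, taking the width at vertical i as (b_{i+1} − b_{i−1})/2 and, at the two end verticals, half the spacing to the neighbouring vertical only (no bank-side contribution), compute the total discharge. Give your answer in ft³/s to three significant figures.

w_2 = (3.1 − 0.0)/2 = 1.55 ft; q_2 = 1.88 × 0.80 × 1.55 = 2.331 ft³/s
w_3 = (6.3 − 1.2)/2 = 2.55 ft; q_3 = 2.43 × 1.60 × 2.55 = 9.914 ft³/s
w_4 = (10.4 − 3.1)/2 = 3.65 ft; q_4 = 3.90 × 2.58 × 3.65 = 36.73 ft³/s
w_5 = (12.9 − 6.3)/2 = 3.3 ft; q_5 = 3.06 × 2.04 × 3.3 = 20.60 ft³/s
w_6 = (15.4 − 10.4)/2 = 2.5 ft; q_6 = 3.16 × 1.86 × 2.5 = 14.69 ft³/s
Stations 1, 7 contribute zero (depth or velocity is 0).
Q = Σ qᵢ = 84.27 ft³/s

84.3 ft³/s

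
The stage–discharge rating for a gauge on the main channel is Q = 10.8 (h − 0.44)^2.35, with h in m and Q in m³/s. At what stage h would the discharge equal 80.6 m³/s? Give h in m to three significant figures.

2.79 m

h − h₀ = (Q/C)^(1/b) = (80.6/10.8)^(1/2.35) = 2.352 m
h = 0.44 + 2.352 = 2.792 m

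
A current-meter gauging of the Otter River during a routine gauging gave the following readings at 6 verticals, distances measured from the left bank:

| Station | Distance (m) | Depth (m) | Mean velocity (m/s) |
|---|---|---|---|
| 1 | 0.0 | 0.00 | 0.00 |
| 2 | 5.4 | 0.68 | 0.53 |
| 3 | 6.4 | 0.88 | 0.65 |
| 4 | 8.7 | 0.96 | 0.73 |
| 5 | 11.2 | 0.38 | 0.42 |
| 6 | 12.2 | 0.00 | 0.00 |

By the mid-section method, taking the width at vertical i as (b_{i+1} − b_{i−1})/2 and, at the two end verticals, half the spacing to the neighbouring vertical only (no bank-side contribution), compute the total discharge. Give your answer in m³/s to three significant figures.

w_2 = (6.4 − 0.0)/2 = 3.2 m; q_2 = 0.53 × 0.68 × 3.2 = 1.153 m³/s
w_3 = (8.7 − 5.4)/2 = 1.65 m; q_3 = 0.65 × 0.88 × 1.65 = 0.9438 m³/s
w_4 = (11.2 − 6.4)/2 = 2.4 m; q_4 = 0.73 × 0.96 × 2.4 = 1.682 m³/s
w_5 = (12.2 − 8.7)/2 = 1.75 m; q_5 = 0.42 × 0.38 × 1.75 = 0.2793 m³/s
Stations 1, 6 contribute zero (depth or velocity is 0).
Q = Σ qᵢ = 4.058 m³/s

4.06 m³/s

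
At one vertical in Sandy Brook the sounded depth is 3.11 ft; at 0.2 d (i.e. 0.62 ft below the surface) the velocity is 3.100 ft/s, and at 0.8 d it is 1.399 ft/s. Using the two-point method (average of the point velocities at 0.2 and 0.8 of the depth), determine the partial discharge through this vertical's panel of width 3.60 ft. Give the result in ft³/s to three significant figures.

25.2 ft³/s

v̄ = (3.100 + 1.399) / 2 = 2.250 ft/s
q = v̄ × d × w = 2.250 × 3.11 × 3.60 = 25.19 ft³/s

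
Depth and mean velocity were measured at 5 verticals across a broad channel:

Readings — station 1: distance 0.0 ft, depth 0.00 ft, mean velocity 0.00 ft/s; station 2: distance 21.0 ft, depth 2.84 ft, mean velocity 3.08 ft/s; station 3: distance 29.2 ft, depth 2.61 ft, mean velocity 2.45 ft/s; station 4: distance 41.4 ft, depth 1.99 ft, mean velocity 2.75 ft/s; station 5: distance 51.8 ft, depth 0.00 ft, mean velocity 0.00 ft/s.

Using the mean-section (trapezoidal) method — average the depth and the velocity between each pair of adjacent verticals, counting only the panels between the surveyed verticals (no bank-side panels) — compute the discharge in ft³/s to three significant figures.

Panel 1-2: Δb = 21 ft, d̄ = (0.00+2.84)/2 = 1.42, v̄ = (0.00+3.08)/2 = 1.54 → q = 21×1.42×1.54 = 45.92 ft³/s
Panel 2-3: Δb = 8.2 ft, d̄ = (2.84+2.61)/2 = 2.725, v̄ = (3.08+2.45)/2 = 2.765 → q = 8.2×2.725×2.765 = 61.78 ft³/s
Panel 3-4: Δb = 12.2 ft, d̄ = (2.61+1.99)/2 = 2.3, v̄ = (2.45+2.75)/2 = 2.6 → q = 12.2×2.3×2.6 = 72.96 ft³/s
Panel 4-5: Δb = 10.4 ft, d̄ = (1.99+0.00)/2 = 0.995, v̄ = (2.75+0.00)/2 = 1.375 → q = 10.4×0.995×1.375 = 14.23 ft³/s
Q = Σ q = 194.9 ft³/s

195 ft³/s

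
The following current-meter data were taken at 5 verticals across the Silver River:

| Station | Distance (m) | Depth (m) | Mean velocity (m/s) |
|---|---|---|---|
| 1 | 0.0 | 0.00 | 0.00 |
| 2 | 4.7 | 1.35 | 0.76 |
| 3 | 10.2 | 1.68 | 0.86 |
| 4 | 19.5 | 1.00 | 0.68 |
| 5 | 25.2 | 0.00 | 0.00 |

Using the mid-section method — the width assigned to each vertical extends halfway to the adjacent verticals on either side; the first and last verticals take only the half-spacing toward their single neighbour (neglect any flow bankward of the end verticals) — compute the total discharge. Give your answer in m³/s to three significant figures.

w_2 = (10.2 − 0.0)/2 = 5.1 m; q_2 = 0.76 × 1.35 × 5.1 = 5.233 m³/s
w_3 = (19.5 − 4.7)/2 = 7.4 m; q_3 = 0.86 × 1.68 × 7.4 = 10.69 m³/s
w_4 = (25.2 − 10.2)/2 = 7.5 m; q_4 = 0.68 × 1.00 × 7.5 = 5.100 m³/s
Stations 1, 5 contribute zero (depth or velocity is 0).
Q = Σ qᵢ = 21.02 m³/s

21.0 m³/s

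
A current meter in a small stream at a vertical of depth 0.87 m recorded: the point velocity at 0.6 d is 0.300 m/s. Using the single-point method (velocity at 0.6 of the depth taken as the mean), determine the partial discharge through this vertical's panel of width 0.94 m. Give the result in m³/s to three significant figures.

v̄ = v₀.₆ = 0.300 m/s
q = v̄ × d × w = 0.3000 × 0.87 × 0.94 = 0.2453 m³/s

0.245 m³/s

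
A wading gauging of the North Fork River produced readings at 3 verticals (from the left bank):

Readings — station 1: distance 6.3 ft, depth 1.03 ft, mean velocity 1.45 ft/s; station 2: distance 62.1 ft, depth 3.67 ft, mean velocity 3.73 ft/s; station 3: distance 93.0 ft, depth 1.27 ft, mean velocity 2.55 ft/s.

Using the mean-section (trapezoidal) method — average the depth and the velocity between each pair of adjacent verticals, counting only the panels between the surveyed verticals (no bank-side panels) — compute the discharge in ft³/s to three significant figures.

579 ft³/s

Panel 1-2: Δb = 55.8 ft, d̄ = (1.03+3.67)/2 = 2.35, v̄ = (1.45+3.73)/2 = 2.59 → q = 55.8×2.35×2.59 = 339.6 ft³/s
Panel 2-3: Δb = 30.9 ft, d̄ = (3.67+1.27)/2 = 2.47, v̄ = (3.73+2.55)/2 = 3.14 → q = 30.9×2.47×3.14 = 239.7 ft³/s
Q = Σ q = 579.3 ft³/s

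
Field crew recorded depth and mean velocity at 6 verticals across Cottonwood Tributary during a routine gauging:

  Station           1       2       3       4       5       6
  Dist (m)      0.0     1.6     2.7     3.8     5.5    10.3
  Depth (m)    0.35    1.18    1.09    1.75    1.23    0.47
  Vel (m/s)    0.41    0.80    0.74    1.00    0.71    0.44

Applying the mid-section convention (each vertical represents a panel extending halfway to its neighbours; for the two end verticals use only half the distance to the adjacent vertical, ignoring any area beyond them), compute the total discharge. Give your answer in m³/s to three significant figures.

8.06 m³/s

w_1 = (1.6 − 0.0)/2 = 0.8 m; q_1 = 0.41 × 0.35 × 0.8 = 0.1148 m³/s
w_2 = (2.7 − 0.0)/2 = 1.35 m; q_2 = 0.80 × 1.18 × 1.35 = 1.274 m³/s
w_3 = (3.8 − 1.6)/2 = 1.1 m; q_3 = 0.74 × 1.09 × 1.1 = 0.8873 m³/s
w_4 = (5.5 − 2.7)/2 = 1.4 m; q_4 = 1.00 × 1.75 × 1.4 = 2.450 m³/s
w_5 = (10.3 − 3.8)/2 = 3.25 m; q_5 = 0.71 × 1.23 × 3.25 = 2.838 m³/s
w_6 = (10.3 − 5.5)/2 = 2.4 m; q_6 = 0.44 × 0.47 × 2.4 = 0.4963 m³/s
Q = Σ qᵢ = 8.061 m³/s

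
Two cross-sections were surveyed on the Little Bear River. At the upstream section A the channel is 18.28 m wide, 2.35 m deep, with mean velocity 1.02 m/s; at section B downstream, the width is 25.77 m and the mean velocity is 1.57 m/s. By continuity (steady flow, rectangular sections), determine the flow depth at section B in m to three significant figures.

Q = A₁V₁ = (18.28×2.35) × 1.02 = 43.82 m³/s
d₂ = Q/(b₂ V₂) = 43.82/(25.77×1.57) = 1.083 m

1.08 m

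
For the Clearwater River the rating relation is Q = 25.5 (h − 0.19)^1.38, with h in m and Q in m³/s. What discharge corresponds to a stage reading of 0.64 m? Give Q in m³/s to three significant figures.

8.47 m³/s

Q = 25.5 × (0.64 − 0.19)^1.38 = 25.5 × 0.45^1.38 = 8.472 m³/s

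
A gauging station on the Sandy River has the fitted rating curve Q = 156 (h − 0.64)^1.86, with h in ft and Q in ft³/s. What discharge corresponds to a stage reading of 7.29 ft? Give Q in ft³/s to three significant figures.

Q = 156 × (7.29 − 0.64)^1.86 = 156 × 6.65^1.86 = 5291 ft³/s

5290 ft³/s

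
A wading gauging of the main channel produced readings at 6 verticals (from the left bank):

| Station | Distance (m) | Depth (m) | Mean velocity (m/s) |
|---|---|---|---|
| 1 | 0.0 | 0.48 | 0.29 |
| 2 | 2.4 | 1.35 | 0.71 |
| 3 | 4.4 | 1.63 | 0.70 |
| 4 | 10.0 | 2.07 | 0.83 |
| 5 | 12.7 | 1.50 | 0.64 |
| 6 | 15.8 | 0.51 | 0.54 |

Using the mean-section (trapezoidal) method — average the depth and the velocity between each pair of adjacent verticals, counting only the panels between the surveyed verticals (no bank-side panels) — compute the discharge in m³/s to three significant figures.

Panel 1-2: Δb = 2.4 m, d̄ = (0.48+1.35)/2 = 0.915, v̄ = (0.29+0.71)/2 = 0.5 → q = 2.4×0.915×0.5 = 1.098 m³/s
Panel 2-3: Δb = 2 m, d̄ = (1.35+1.63)/2 = 1.49, v̄ = (0.71+0.70)/2 = 0.705 → q = 2×1.49×0.705 = 2.101 m³/s
Panel 3-4: Δb = 5.6 m, d̄ = (1.63+2.07)/2 = 1.85, v̄ = (0.70+0.83)/2 = 0.765 → q = 5.6×1.85×0.765 = 7.925 m³/s
Panel 4-5: Δb = 2.7 m, d̄ = (2.07+1.50)/2 = 1.785, v̄ = (0.83+0.64)/2 = 0.735 → q = 2.7×1.785×0.735 = 3.542 m³/s
Panel 5-6: Δb = 3.1 m, d̄ = (1.50+0.51)/2 = 1.005, v̄ = (0.64+0.54)/2 = 0.59 → q = 3.1×1.005×0.59 = 1.838 m³/s
Q = Σ q = 16.50 m³/s

16.5 m³/s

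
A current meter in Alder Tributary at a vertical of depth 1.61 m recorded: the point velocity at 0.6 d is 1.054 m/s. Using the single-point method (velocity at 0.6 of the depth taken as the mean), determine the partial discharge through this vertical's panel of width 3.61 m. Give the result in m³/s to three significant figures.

6.13 m³/s

v̄ = v₀.₆ = 1.054 m/s
q = v̄ × d × w = 1.054 × 1.61 × 3.61 = 6.126 m³/s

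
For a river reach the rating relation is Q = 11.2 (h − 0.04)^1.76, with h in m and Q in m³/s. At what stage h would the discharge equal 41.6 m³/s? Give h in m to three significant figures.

2.15 m

h − h₀ = (Q/C)^(1/b) = (41.6/11.2)^(1/1.76) = 2.108 m
h = 0.04 + 2.108 = 2.148 m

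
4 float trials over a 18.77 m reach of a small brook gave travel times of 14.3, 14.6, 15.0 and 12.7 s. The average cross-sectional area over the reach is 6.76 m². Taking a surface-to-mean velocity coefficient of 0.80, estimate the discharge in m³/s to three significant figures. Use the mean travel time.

7.17 m³/s

t̄ = (14.3 + 14.6 + 15.0 + 12.7) / 4 = 14.15 s
v_surface = L / t̄ = 18.77 / 14.15 = 1.327 m/s
v_mean = 0.80 × 1.327 = 1.061 m/s
Q = A × v_mean = 6.76 × 1.061 = 7.174 m³/s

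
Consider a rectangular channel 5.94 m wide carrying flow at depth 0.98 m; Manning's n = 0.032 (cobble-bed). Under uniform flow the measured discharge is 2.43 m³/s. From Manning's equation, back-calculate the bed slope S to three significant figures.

A = b·y = 5.94 × 0.98 = 5.821 m²
P = b + 2y = 5.94 + 2×0.98 = 7.900 m
R = A/P = 5.821/7.900 = 0.7369 m
S = (Q·n / (1·A·R^(2/3)))² = (2.43×0.032 / (1×5.821×0.8158))² = 0.0002681

0.000268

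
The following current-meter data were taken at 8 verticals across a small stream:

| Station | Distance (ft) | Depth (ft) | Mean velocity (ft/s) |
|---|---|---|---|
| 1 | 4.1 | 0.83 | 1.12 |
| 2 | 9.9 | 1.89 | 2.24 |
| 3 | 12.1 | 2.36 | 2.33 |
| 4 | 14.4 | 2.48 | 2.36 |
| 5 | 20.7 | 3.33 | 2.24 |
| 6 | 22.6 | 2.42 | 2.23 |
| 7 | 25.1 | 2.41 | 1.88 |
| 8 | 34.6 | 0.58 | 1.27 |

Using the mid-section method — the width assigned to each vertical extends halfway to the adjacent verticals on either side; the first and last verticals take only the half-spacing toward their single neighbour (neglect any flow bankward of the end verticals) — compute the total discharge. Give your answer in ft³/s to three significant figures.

w_1 = (9.9 − 4.1)/2 = 2.9 ft; q_1 = 1.12 × 0.83 × 2.9 = 2.696 ft³/s
w_2 = (12.1 − 4.1)/2 = 4 ft; q_2 = 2.24 × 1.89 × 4 = 16.93 ft³/s
w_3 = (14.4 − 9.9)/2 = 2.25 ft; q_3 = 2.33 × 2.36 × 2.25 = 12.37 ft³/s
w_4 = (20.7 − 12.1)/2 = 4.3 ft; q_4 = 2.36 × 2.48 × 4.3 = 25.17 ft³/s
w_5 = (22.6 − 14.4)/2 = 4.1 ft; q_5 = 2.24 × 3.33 × 4.1 = 30.58 ft³/s
w_6 = (25.1 − 20.7)/2 = 2.2 ft; q_6 = 2.23 × 2.42 × 2.2 = 11.87 ft³/s
w_7 = (34.6 − 22.6)/2 = 6 ft; q_7 = 1.88 × 2.41 × 6 = 27.18 ft³/s
w_8 = (34.6 − 25.1)/2 = 4.75 ft; q_8 = 1.27 × 0.58 × 4.75 = 3.499 ft³/s
Q = Σ qᵢ = 130.3 ft³/s

130 ft³/s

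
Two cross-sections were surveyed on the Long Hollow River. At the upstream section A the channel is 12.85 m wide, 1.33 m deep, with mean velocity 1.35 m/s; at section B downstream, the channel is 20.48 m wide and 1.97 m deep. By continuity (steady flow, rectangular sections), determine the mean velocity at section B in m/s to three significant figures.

Q = A₁V₁ = (12.85×1.33) × 1.35 = 23.07 m³/s
A₂ = 20.48 × 1.97 = 40.35 m²
V₂ = Q/A₂ = 23.07/40.35 = 0.5719 m/s

0.572 m/s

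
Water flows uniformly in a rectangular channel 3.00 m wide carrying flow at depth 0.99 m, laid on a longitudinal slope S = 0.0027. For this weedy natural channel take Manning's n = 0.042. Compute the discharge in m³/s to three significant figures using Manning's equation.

A = b·y = 3.00 × 0.99 = 2.970 m²
P = b + 2y = 3.00 + 2×0.99 = 4.980 m
R = A/P = 2.970/4.980 = 0.5964 m
Q = (1/n)·A·R^(2/3)·S^(1/2) = (1/0.042) × 2.970 × 0.5964^(2/3) × 0.0027^(1/2) = 2.603 m³/s

2.60 m³/s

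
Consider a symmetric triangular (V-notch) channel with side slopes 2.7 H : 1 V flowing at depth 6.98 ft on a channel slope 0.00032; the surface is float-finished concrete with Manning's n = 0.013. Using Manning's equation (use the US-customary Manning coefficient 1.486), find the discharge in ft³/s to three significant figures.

593 ft³/s

A = z·y² = 2.7×6.98² = 131.5 ft²
P = 2y√(1+z²) = 2×6.98×√(1+2.7²) = 40.19 ft
R = A/P = 131.5/40.19 = 3.273 ft
Q = (1.486/n)·A·R^(2/3)·S^(1/2) = (1.486/0.013) × 131.5 × 3.273^(2/3) × 0.00032^(1/2) = 592.9 ft³/s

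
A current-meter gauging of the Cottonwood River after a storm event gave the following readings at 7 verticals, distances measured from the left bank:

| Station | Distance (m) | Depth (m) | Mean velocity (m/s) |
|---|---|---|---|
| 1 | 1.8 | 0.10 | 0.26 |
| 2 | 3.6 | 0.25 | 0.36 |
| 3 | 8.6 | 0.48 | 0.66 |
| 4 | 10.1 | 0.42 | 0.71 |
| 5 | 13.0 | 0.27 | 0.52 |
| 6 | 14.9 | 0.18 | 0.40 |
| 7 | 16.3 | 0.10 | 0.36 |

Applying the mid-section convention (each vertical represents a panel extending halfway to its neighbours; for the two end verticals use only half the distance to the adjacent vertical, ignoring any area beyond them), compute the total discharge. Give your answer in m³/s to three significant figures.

2.50 m³/s

w_1 = (3.6 − 1.8)/2 = 0.9 m; q_1 = 0.26 × 0.10 × 0.9 = 0.02340 m³/s
w_2 = (8.6 − 1.8)/2 = 3.4 m; q_2 = 0.36 × 0.25 × 3.4 = 0.3060 m³/s
w_3 = (10.1 − 3.6)/2 = 3.25 m; q_3 = 0.66 × 0.48 × 3.25 = 1.030 m³/s
w_4 = (13.0 − 8.6)/2 = 2.2 m; q_4 = 0.71 × 0.42 × 2.2 = 0.6560 m³/s
w_5 = (14.9 − 10.1)/2 = 2.4 m; q_5 = 0.52 × 0.27 × 2.4 = 0.3370 m³/s
w_6 = (16.3 − 13.0)/2 = 1.65 m; q_6 = 0.40 × 0.18 × 1.65 = 0.1188 m³/s
w_7 = (16.3 − 14.9)/2 = 0.7 m; q_7 = 0.36 × 0.10 × 0.7 = 0.02520 m³/s
Q = Σ qᵢ = 2.496 m³/s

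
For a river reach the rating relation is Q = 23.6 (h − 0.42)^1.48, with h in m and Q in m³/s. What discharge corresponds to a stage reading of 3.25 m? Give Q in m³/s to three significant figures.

Q = 23.6 × (3.25 − 0.42)^1.48 = 23.6 × 2.83^1.48 = 110.0 m³/s

110 m³/s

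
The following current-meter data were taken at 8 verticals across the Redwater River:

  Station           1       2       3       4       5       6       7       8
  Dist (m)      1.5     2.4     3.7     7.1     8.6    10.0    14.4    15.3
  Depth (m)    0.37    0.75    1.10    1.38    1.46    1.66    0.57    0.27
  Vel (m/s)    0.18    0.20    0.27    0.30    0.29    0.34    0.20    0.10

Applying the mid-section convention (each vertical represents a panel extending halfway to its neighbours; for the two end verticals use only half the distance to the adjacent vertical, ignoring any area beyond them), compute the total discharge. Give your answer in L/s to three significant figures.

w_1 = (2.4 − 1.5)/2 = 0.45 m; q_1 = 0.18 × 0.37 × 0.45 = 0.02997 m³/s
w_2 = (3.7 − 1.5)/2 = 1.1 m; q_2 = 0.20 × 0.75 × 1.1 = 0.1650 m³/s
w_3 = (7.1 − 2.4)/2 = 2.35 m; q_3 = 0.27 × 1.10 × 2.35 = 0.6980 m³/s
w_4 = (8.6 − 3.7)/2 = 2.45 m; q_4 = 0.30 × 1.38 × 2.45 = 1.014 m³/s
w_5 = (10.0 − 7.1)/2 = 1.45 m; q_5 = 0.29 × 1.46 × 1.45 = 0.6139 m³/s
w_6 = (14.4 − 8.6)/2 = 2.9 m; q_6 = 0.34 × 1.66 × 2.9 = 1.637 m³/s
w_7 = (15.3 − 10.0)/2 = 2.65 m; q_7 = 0.20 × 0.57 × 2.65 = 0.3021 m³/s
w_8 = (15.3 − 14.4)/2 = 0.45 m; q_8 = 0.10 × 0.27 × 0.45 = 0.01215 m³/s
Q = Σ qᵢ = 4.472 m³/s
= 4.472 × 1000 = 4472 L/s

4470 L/s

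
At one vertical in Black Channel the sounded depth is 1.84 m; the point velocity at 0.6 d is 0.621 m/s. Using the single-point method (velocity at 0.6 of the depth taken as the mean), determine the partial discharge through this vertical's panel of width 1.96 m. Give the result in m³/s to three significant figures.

v̄ = v₀.₆ = 0.621 m/s
q = v̄ × d × w = 0.6210 × 1.84 × 1.96 = 2.240 m³/s

2.24 m³/s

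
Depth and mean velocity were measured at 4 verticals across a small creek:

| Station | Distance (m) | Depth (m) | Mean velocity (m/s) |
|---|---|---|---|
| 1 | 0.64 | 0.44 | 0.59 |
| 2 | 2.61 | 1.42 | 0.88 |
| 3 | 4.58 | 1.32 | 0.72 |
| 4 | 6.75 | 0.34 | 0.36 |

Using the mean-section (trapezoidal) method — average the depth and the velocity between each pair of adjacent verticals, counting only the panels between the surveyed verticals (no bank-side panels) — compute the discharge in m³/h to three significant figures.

16100 m³/h

Panel 1-2: Δb = 1.97 m, d̄ = (0.44+1.42)/2 = 0.93, v̄ = (0.59+0.88)/2 = 0.735 → q = 1.97×0.93×0.735 = 1.347 m³/s
Panel 2-3: Δb = 1.97 m, d̄ = (1.42+1.32)/2 = 1.37, v̄ = (0.88+0.72)/2 = 0.8 → q = 1.97×1.37×0.8 = 2.159 m³/s
Panel 3-4: Δb = 2.17 m, d̄ = (1.32+0.34)/2 = 0.83, v̄ = (0.72+0.36)/2 = 0.54 → q = 2.17×0.83×0.54 = 0.9726 m³/s
Q = Σ q = 4.478 m³/s
= 4.478 × 3600 = 16120 m³/h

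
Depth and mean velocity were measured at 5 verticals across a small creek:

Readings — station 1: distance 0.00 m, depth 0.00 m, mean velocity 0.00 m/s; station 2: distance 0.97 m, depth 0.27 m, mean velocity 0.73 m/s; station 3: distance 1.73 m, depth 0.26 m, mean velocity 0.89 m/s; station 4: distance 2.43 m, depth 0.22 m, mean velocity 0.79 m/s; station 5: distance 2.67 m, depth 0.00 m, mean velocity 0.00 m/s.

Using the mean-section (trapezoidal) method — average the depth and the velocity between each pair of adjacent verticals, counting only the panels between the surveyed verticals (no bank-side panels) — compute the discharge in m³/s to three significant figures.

0.362 m³/s

Panel 1-2: Δb = 0.97 m, d̄ = (0.00+0.27)/2 = 0.135, v̄ = (0.00+0.73)/2 = 0.365 → q = 0.97×0.135×0.365 = 0.04780 m³/s
Panel 2-3: Δb = 0.76 m, d̄ = (0.27+0.26)/2 = 0.265, v̄ = (0.73+0.89)/2 = 0.81 → q = 0.76×0.265×0.81 = 0.1631 m³/s
Panel 3-4: Δb = 0.7 m, d̄ = (0.26+0.22)/2 = 0.24, v̄ = (0.89+0.79)/2 = 0.84 → q = 0.7×0.24×0.84 = 0.1411 m³/s
Panel 4-5: Δb = 0.24 m, d̄ = (0.22+0.00)/2 = 0.11, v̄ = (0.79+0.00)/2 = 0.395 → q = 0.24×0.11×0.395 = 0.01043 m³/s
Q = Σ q = 0.3625 m³/s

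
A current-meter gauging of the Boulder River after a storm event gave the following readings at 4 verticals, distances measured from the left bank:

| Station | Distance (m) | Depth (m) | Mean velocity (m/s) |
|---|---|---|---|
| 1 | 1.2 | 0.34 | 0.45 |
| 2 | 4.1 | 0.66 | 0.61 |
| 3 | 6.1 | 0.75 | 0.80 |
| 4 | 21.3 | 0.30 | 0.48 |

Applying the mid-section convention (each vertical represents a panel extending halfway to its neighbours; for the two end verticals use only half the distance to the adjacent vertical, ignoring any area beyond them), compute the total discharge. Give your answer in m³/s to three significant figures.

7.46 m³/s

w_1 = (4.1 − 1.2)/2 = 1.45 m; q_1 = 0.45 × 0.34 × 1.45 = 0.2219 m³/s
w_2 = (6.1 − 1.2)/2 = 2.45 m; q_2 = 0.61 × 0.66 × 2.45 = 0.9864 m³/s
w_3 = (21.3 − 4.1)/2 = 8.6 m; q_3 = 0.80 × 0.75 × 8.6 = 5.160 m³/s
w_4 = (21.3 − 6.1)/2 = 7.6 m; q_4 = 0.48 × 0.30 × 7.6 = 1.094 m³/s
Q = Σ qᵢ = 7.463 m³/s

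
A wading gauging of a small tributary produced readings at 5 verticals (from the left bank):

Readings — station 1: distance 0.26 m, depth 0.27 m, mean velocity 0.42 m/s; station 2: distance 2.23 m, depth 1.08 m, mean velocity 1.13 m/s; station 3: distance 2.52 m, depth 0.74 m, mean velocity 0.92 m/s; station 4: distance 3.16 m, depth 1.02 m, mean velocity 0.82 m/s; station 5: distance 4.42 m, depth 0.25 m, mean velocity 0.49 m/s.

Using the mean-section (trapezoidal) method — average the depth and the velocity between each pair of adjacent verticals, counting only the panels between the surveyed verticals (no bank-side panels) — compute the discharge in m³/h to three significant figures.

8330 m³/h

Panel 1-2: Δb = 1.97 m, d̄ = (0.27+1.08)/2 = 0.675, v̄ = (0.42+1.13)/2 = 0.775 → q = 1.97×0.675×0.775 = 1.031 m³/s
Panel 2-3: Δb = 0.29 m, d̄ = (1.08+0.74)/2 = 0.91, v̄ = (1.13+0.92)/2 = 1.025 → q = 0.29×0.91×1.025 = 0.2705 m³/s
Panel 3-4: Δb = 0.64 m, d̄ = (0.74+1.02)/2 = 0.88, v̄ = (0.92+0.82)/2 = 0.87 → q = 0.64×0.88×0.87 = 0.4900 m³/s
Panel 4-5: Δb = 1.26 m, d̄ = (1.02+0.25)/2 = 0.635, v̄ = (0.82+0.49)/2 = 0.655 → q = 1.26×0.635×0.655 = 0.5241 m³/s
Q = Σ q = 2.315 m³/s
= 2.315 × 3600 = 8334 m³/h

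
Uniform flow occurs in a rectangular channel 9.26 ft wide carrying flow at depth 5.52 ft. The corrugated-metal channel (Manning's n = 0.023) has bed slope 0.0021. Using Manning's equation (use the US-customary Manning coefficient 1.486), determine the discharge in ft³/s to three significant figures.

280 ft³/s

A = b·y = 9.26 × 5.52 = 51.12 ft²
P = b + 2y = 9.26 + 2×5.52 = 20.30 ft
R = A/P = 51.12/20.30 = 2.518 ft
Q = (1.486/n)·A·R^(2/3)·S^(1/2) = (1.486/0.023) × 51.12 × 2.518^(2/3) × 0.0021^(1/2) = 280.1 ft³/s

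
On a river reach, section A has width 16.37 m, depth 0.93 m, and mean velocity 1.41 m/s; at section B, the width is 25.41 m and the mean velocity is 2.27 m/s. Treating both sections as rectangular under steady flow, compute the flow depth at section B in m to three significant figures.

0.372 m

Q = A₁V₁ = (16.37×0.93) × 1.41 = 21.47 m³/s
d₂ = Q/(b₂ V₂) = 21.47/(25.41×2.27) = 0.3722 m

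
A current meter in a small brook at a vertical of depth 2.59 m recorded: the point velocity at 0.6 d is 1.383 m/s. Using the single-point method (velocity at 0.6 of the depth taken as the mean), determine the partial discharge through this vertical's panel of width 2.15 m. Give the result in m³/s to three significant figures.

v̄ = v₀.₆ = 1.383 m/s
q = v̄ × d × w = 1.383 × 2.59 × 2.15 = 7.701 m³/s

7.70 m³/s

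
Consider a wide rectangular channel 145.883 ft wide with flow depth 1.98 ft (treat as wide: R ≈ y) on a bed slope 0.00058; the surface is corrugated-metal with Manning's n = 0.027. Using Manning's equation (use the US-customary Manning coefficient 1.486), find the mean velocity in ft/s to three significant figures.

2.09 ft/s

A = b·y = 145.883 × 1.98 = 288.8 ft²
Wide channel: R ≈ y = 1.98 ft
Q = (1.486/n)·A·R^(2/3)·S^(1/2) = (1.486/0.027) × 288.8 × 1.980^(2/3) × 0.00058^(1/2) = 603.7 ft³/s
V = Q/A = 603.7/288.8 = 2.090 ft/s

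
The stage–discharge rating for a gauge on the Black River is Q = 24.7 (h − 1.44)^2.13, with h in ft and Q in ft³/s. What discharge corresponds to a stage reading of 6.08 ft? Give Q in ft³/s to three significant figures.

649 ft³/s

Q = 24.7 × (6.08 − 1.44)^2.13 = 24.7 × 4.64^2.13 = 649.2 ft³/s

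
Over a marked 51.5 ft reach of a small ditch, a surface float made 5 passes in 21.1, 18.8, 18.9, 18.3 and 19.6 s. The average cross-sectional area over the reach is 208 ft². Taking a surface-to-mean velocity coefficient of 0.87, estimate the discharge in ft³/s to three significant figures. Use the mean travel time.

t̄ = (21.1 + 18.8 + 18.9 + 18.3 + 19.6) / 5 = 19.34 s
v_surface = L / t̄ = 51.5 / 19.34 = 2.663 ft/s
v_mean = 0.87 × 2.663 = 2.317 ft/s
Q = A × v_mean = 208 × 2.317 = 481.9 ft³/s

482 ft³/s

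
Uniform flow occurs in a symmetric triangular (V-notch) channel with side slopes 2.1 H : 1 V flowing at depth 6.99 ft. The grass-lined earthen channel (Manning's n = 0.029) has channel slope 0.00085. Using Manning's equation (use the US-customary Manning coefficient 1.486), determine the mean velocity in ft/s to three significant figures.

3.21 ft/s

A = z·y² = 2.1×6.99² = 102.6 ft²
P = 2y√(1+z²) = 2×6.99×√(1+2.1²) = 32.52 ft
R = A/P = 102.6/32.52 = 3.155 ft
Q = (1.486/n)·A·R^(2/3)·S^(1/2) = (1.486/0.029) × 102.6 × 3.155^(2/3) × 0.00085^(1/2) = 329.8 ft³/s
V = Q/A = 329.8/102.6 = 3.214 ft/s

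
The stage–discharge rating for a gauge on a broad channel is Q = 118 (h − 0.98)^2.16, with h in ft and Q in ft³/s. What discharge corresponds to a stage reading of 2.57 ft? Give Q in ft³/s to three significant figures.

Q = 118 × (2.57 − 0.98)^2.16 = 118 × 1.59^2.16 = 321.3 ft³/s

321 ft³/s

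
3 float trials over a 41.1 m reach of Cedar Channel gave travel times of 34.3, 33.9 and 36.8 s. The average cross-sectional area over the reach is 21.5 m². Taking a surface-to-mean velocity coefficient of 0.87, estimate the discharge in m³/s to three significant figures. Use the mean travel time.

22.0 m³/s

t̄ = (34.3 + 33.9 + 36.8) / 3 = 35 s
v_surface = L / t̄ = 41.1 / 35 = 1.174 m/s
v_mean = 0.87 × 1.174 = 1.022 m/s
Q = A × v_mean = 21.5 × 1.022 = 21.97 m³/s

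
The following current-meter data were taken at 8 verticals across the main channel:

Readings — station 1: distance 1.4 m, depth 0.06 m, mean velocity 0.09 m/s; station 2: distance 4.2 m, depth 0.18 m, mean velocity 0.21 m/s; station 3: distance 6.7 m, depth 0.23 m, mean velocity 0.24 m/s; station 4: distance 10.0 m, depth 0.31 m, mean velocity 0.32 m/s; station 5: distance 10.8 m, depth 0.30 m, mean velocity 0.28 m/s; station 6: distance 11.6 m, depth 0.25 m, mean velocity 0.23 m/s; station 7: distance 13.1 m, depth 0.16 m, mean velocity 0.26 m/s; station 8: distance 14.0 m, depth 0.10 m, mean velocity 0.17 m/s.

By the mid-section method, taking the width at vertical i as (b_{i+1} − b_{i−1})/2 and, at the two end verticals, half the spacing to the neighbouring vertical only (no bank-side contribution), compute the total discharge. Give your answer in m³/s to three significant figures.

w_1 = (4.2 − 1.4)/2 = 1.4 m; q_1 = 0.09 × 0.06 × 1.4 = 0.007560 m³/s
w_2 = (6.7 − 1.4)/2 = 2.65 m; q_2 = 0.21 × 0.18 × 2.65 = 0.1002 m³/s
w_3 = (10.0 − 4.2)/2 = 2.9 m; q_3 = 0.24 × 0.23 × 2.9 = 0.1601 m³/s
w_4 = (10.8 − 6.7)/2 = 2.05 m; q_4 = 0.32 × 0.31 × 2.05 = 0.2034 m³/s
w_5 = (11.6 − 10.0)/2 = 0.8 m; q_5 = 0.28 × 0.30 × 0.8 = 0.06720 m³/s
w_6 = (13.1 − 10.8)/2 = 1.15 m; q_6 = 0.23 × 0.25 × 1.15 = 0.06613 m³/s
w_7 = (14.0 − 11.6)/2 = 1.2 m; q_7 = 0.26 × 0.16 × 1.2 = 0.04992 m³/s
w_8 = (14.0 − 13.1)/2 = 0.45 m; q_8 = 0.17 × 0.10 × 0.45 = 0.007650 m³/s
Q = Σ qᵢ = 0.6621 m³/s

0.662 m³/s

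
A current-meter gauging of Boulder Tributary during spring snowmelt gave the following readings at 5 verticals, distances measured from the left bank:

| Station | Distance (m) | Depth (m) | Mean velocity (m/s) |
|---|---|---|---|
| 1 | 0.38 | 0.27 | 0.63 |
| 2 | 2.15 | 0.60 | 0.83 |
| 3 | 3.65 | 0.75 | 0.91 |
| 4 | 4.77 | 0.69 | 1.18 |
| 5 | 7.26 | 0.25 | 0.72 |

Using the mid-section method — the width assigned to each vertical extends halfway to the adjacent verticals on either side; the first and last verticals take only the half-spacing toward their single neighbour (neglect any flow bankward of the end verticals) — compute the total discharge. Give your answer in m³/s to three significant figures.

3.55 m³/s

w_1 = (2.15 − 0.38)/2 = 0.885 m; q_1 = 0.63 × 0.27 × 0.885 = 0.1505 m³/s
w_2 = (3.65 − 0.38)/2 = 1.635 m; q_2 = 0.83 × 0.60 × 1.635 = 0.8142 m³/s
w_3 = (4.77 − 2.15)/2 = 1.31 m; q_3 = 0.91 × 0.75 × 1.31 = 0.8941 m³/s
w_4 = (7.26 − 3.65)/2 = 1.805 m; q_4 = 1.18 × 0.69 × 1.805 = 1.470 m³/s
w_5 = (7.26 − 4.77)/2 = 1.245 m; q_5 = 0.72 × 0.25 × 1.245 = 0.2241 m³/s
Q = Σ qᵢ = 3.553 m³/s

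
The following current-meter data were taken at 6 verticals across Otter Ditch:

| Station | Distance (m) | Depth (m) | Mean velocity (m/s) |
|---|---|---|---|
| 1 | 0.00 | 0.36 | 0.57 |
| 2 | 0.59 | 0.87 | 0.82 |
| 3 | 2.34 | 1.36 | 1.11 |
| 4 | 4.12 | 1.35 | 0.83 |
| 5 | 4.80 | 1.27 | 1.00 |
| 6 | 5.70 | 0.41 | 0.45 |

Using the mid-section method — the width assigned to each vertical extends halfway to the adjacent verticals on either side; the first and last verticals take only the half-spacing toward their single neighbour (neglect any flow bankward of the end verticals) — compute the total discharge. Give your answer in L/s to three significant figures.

w_1 = (0.59 − 0.00)/2 = 0.295 m; q_1 = 0.57 × 0.36 × 0.295 = 0.06053 m³/s
w_2 = (2.34 − 0.00)/2 = 1.17 m; q_2 = 0.82 × 0.87 × 1.17 = 0.8347 m³/s
w_3 = (4.12 − 0.59)/2 = 1.765 m; q_3 = 1.11 × 1.36 × 1.765 = 2.664 m³/s
w_4 = (4.80 − 2.34)/2 = 1.23 m; q_4 = 0.83 × 1.35 × 1.23 = 1.378 m³/s
w_5 = (5.70 − 4.12)/2 = 0.79 m; q_5 = 1.00 × 1.27 × 0.79 = 1.003 m³/s
w_6 = (5.70 − 4.80)/2 = 0.45 m; q_6 = 0.45 × 0.41 × 0.45 = 0.08303 m³/s
Q = Σ qᵢ = 6.024 m³/s
= 6.024 × 1000 = 6024 L/s

6020 L/s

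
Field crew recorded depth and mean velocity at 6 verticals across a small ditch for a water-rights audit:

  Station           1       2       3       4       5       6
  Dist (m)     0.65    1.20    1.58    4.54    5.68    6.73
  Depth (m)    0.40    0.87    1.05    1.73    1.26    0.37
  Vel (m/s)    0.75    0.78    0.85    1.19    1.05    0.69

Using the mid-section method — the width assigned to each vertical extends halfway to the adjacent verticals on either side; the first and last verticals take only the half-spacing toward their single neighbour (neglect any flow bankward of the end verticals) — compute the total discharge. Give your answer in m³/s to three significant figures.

w_1 = (1.20 − 0.65)/2 = 0.275 m; q_1 = 0.75 × 0.40 × 0.275 = 0.08250 m³/s
w_2 = (1.58 − 0.65)/2 = 0.465 m; q_2 = 0.78 × 0.87 × 0.465 = 0.3155 m³/s
w_3 = (4.54 − 1.20)/2 = 1.67 m; q_3 = 0.85 × 1.05 × 1.67 = 1.490 m³/s
w_4 = (5.68 − 1.58)/2 = 2.05 m; q_4 = 1.19 × 1.73 × 2.05 = 4.220 m³/s
w_5 = (6.73 − 4.54)/2 = 1.095 m; q_5 = 1.05 × 1.26 × 1.095 = 1.449 m³/s
w_6 = (6.73 − 5.68)/2 = 0.525 m; q_6 = 0.69 × 0.37 × 0.525 = 0.1340 m³/s
Q = Σ qᵢ = 7.692 m³/s

7.69 m³/s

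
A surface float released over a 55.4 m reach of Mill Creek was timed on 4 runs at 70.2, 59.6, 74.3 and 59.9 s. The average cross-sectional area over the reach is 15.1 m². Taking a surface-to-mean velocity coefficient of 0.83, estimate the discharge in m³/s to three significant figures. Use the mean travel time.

10.5 m³/s

t̄ = (70.2 + 59.6 + 74.3 + 59.9) / 4 = 66 s
v_surface = L / t̄ = 55.4 / 66 = 0.8394 m/s
v_mean = 0.83 × 0.8394 = 0.6967 m/s
Q = A × v_mean = 15.1 × 0.6967 = 10.52 m³/s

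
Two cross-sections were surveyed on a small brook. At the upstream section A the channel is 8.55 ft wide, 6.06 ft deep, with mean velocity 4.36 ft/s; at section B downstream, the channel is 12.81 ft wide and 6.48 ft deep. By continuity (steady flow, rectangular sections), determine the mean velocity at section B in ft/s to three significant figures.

2.72 ft/s

Q = A₁V₁ = (8.55×6.06) × 4.36 = 225.9 ft³/s
A₂ = 12.81 × 6.48 = 83.01 ft²
V₂ = Q/A₂ = 225.9/83.01 = 2.721 ft/s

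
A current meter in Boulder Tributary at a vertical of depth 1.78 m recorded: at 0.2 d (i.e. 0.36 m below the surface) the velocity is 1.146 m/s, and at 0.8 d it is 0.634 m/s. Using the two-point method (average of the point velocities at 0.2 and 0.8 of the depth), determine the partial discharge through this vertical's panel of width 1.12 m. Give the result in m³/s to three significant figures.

1.77 m³/s

v̄ = (1.146 + 0.634) / 2 = 0.8900 m/s
q = v̄ × d × w = 0.8900 × 1.78 × 1.12 = 1.774 m³/s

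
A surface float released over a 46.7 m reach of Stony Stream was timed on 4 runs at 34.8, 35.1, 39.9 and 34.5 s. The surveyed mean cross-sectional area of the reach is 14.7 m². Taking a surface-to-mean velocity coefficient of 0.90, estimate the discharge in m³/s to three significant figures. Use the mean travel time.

17.1 m³/s

t̄ = (34.8 + 35.1 + 39.9 + 34.5) / 4 = 36.075 s
v_surface = L / t̄ = 46.7 / 36.075 = 1.295 m/s
v_mean = 0.90 × 1.295 = 1.165 m/s
Q = A × v_mean = 14.7 × 1.165 = 17.13 m³/s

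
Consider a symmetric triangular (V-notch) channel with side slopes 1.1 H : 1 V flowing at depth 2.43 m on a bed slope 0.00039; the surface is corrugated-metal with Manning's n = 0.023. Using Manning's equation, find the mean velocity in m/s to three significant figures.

0.800 m/s

A = z·y² = 1.1×2.43² = 6.495 m²
P = 2y√(1+z²) = 2×2.43×√(1+1.1²) = 7.225 m
R = A/P = 6.495/7.225 = 0.8990 m
Q = (1/n)·A·R^(2/3)·S^(1/2) = (1/0.023) × 6.495 × 0.8990^(2/3) × 0.00039^(1/2) = 5.195 m³/s
V = Q/A = 5.195/6.495 = 0.7998 m/s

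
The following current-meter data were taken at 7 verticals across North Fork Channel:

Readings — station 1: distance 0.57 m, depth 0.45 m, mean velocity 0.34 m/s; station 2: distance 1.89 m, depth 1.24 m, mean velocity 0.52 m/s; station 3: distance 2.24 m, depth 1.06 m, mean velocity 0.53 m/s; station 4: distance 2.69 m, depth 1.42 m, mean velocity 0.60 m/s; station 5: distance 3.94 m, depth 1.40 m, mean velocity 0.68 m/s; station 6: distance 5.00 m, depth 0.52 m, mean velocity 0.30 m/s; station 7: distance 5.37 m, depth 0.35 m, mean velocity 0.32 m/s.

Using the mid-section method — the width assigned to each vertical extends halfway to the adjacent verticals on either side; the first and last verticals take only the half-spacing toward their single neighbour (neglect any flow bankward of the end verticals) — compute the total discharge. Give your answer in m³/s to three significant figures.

2.82 m³/s

w_1 = (1.89 − 0.57)/2 = 0.66 m; q_1 = 0.34 × 0.45 × 0.66 = 0.1010 m³/s
w_2 = (2.24 − 0.57)/2 = 0.835 m; q_2 = 0.52 × 1.24 × 0.835 = 0.5384 m³/s
w_3 = (2.69 − 1.89)/2 = 0.4 m; q_3 = 0.53 × 1.06 × 0.4 = 0.2247 m³/s
w_4 = (3.94 − 2.24)/2 = 0.85 m; q_4 = 0.60 × 1.42 × 0.85 = 0.7242 m³/s
w_5 = (5.00 − 2.69)/2 = 1.155 m; q_5 = 0.68 × 1.40 × 1.155 = 1.100 m³/s
w_6 = (5.37 − 3.94)/2 = 0.715 m; q_6 = 0.30 × 0.52 × 0.715 = 0.1115 m³/s
w_7 = (5.37 − 5.00)/2 = 0.185 m; q_7 = 0.32 × 0.35 × 0.185 = 0.02072 m³/s
Q = Σ qᵢ = 2.820 m³/s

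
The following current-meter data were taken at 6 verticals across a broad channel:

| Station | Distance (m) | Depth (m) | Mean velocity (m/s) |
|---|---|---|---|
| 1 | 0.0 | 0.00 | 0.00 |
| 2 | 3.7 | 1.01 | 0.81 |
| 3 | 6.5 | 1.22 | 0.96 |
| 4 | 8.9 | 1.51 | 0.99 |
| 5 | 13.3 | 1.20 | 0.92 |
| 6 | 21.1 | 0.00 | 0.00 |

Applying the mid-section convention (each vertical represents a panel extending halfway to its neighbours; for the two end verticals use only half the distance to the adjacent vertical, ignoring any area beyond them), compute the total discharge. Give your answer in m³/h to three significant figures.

w_2 = (6.5 − 0.0)/2 = 3.25 m; q_2 = 0.81 × 1.01 × 3.25 = 2.659 m³/s
w_3 = (8.9 − 3.7)/2 = 2.6 m; q_3 = 0.96 × 1.22 × 2.6 = 3.045 m³/s
w_4 = (13.3 − 6.5)/2 = 3.4 m; q_4 = 0.99 × 1.51 × 3.4 = 5.083 m³/s
w_5 = (21.1 − 8.9)/2 = 6.1 m; q_5 = 0.92 × 1.20 × 6.1 = 6.734 m³/s
Stations 1, 6 contribute zero (depth or velocity is 0).
Q = Σ qᵢ = 17.52 m³/s
= 17.52 × 3600 = 63080 m³/h

63100 m³/h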